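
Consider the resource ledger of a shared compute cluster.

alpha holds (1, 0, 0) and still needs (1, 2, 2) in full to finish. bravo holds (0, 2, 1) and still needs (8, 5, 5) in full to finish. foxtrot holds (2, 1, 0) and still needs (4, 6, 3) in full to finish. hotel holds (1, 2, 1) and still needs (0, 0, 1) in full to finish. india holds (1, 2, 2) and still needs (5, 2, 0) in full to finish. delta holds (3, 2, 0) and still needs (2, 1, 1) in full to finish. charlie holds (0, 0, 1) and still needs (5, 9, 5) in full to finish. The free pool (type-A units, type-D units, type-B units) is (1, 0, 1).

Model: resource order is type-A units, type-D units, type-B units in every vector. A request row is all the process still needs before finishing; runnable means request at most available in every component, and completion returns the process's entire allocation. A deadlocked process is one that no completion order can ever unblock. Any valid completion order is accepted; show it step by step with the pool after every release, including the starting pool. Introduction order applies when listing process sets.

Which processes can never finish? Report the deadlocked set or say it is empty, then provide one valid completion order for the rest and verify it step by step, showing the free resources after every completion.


The deadlocked set is bravo and charlie.
Key observation: the wall is type-B units: completing hotel, delta, alpha, india, foxtrot brings the pool only to (9, 7, 4), and all the rest need more.
One completion order for the rest: hotel, delta, alpha, india, foxtrot. Step-by-step check:
  pool = (1, 0, 1)
  hotel needs (0, 0, 1) <= (1, 0, 1) -> finishes; pool += (1, 2, 1) = (2, 2, 2)
  delta needs (2, 1, 1) <= (2, 2, 2) -> finishes; pool += (3, 2, 0) = (5, 4, 2)
  alpha needs (1, 2, 2) <= (5, 4, 2) -> finishes; pool += (1, 0, 0) = (6, 4, 2)
  india needs (5, 2, 0) <= (6, 4, 2) -> finishes; pool += (1, 2, 2) = (7, 6, 4)
  foxtrot needs (4, 6, 3) <= (7, 6, 4) -> finishes; pool += (2, 1, 0) = (9, 7, 4)
The blocked processes can never fit:
  bravo cannot run: need (8, 5, 5) vs free (9, 7, 4) (insufficient type-B units)
  charlie cannot run: need (5, 9, 5) vs free (9, 7, 4) (insufficient type-D units and type-B units)


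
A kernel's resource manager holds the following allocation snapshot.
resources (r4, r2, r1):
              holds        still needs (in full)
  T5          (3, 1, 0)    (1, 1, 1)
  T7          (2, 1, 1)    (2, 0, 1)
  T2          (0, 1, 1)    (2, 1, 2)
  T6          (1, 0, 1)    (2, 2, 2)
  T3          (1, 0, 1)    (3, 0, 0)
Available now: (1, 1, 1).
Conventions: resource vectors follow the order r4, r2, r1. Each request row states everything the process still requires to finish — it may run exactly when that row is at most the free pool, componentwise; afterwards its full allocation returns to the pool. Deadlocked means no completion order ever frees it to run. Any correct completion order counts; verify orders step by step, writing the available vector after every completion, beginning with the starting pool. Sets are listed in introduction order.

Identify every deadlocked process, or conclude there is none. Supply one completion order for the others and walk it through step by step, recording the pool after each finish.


The deadlocked set is empty.
Key observation: the pool covers T5 at once, and every later process fits after earlier releases.
The rest can finish in the order T5, T7, T3, T6, T2. Step-by-step check:
  pool = (1, 1, 1)
  run T5 (needs (1, 1, 1), free (1, 1, 1)); after release of (3, 1, 0) the pool is (4, 2, 1)
  run T7 (needs (2, 0, 1), free (4, 2, 1)); after release of (2, 1, 1) the pool is (6, 3, 2)
  run T3 (needs (3, 0, 0), free (6, 3, 2)); after release of (1, 0, 1) the pool is (7, 3, 3)
  run T6 (needs (2, 2, 2), free (7, 3, 3)); after release of (1, 0, 1) the pool is (8, 3, 4)
  run T2 (needs (2, 1, 2), free (8, 3, 4)); after release of (0, 1, 1) the pool is (8, 4, 5)


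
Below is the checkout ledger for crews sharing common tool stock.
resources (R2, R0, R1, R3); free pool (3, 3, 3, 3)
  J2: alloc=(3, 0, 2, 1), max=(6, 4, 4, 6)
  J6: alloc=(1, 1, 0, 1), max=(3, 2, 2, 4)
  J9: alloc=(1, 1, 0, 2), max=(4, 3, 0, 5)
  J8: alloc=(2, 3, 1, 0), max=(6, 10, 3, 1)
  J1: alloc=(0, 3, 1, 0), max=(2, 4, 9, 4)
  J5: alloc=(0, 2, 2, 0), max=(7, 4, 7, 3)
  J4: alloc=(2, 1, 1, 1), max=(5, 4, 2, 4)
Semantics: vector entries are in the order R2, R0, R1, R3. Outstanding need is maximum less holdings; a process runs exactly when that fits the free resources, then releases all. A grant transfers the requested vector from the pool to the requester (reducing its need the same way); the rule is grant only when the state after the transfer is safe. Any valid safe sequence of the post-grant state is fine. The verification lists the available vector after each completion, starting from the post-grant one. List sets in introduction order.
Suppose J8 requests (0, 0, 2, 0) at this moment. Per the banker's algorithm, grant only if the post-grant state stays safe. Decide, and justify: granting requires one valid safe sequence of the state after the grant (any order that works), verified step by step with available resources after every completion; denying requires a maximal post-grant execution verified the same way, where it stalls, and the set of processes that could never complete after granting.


DENY: after the grant no complete ordering would exist.
Key observation: after J9, J4, J2, J6 the pool peaks at (10, 6, 4, 8), and each blocked process is short somewhere: J8 on R0; J1 on R1; J5 on R1.
Pretend the grant happened; the run J9, J4, J2, J6 goes as far as possible. Check, step by step:
  pool = (3, 3, 1, 3)
  J9: need (3, 2, 0, 3) fits (3, 3, 1, 3); releases (1, 1, 0, 2), pool now (4, 4, 1, 5)
  J4: need (3, 3, 1, 3) fits (4, 4, 1, 5); releases (2, 1, 1, 1), pool now (6, 5, 2, 6)
  J2: need (3, 4, 2, 5) fits (6, 5, 2, 6); releases (3, 0, 2, 1), pool now (9, 5, 4, 7)
  J6: need (2, 1, 2, 3) fits (9, 5, 4, 7); releases (1, 1, 0, 1), pool now (10, 6, 4, 8)
  J8 cannot run: need (4, 7, 0, 1) vs free (10, 6, 4, 8) (insufficient R0)
  J1 cannot run: need (2, 1, 8, 4) vs free (10, 6, 4, 8) (insufficient R1)
  J5 cannot run: need (7, 2, 5, 3) vs free (10, 6, 4, 8) (insufficient R1)
Had the request been granted, J8, J1 and J5 could never finish.


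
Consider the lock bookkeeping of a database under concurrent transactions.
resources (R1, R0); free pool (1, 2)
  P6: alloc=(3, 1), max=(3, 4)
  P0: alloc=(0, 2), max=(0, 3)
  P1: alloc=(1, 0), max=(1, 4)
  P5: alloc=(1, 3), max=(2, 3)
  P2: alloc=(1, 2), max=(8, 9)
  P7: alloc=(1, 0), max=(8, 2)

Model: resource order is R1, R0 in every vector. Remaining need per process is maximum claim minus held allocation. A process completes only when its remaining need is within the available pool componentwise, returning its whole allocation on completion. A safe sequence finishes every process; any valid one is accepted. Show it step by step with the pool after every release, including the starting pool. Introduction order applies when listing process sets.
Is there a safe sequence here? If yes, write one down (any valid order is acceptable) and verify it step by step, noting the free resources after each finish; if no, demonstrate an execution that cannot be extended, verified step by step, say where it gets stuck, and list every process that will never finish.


UNSAFE.
Key observation: once P5, P1, P0, P6 finish, the pool peaks at (6, 8) — and every remaining process still needs more R1 than that.
The run P5, P1, P0, P6 cannot be extended any further. Step-by-step check:
  pool = (1, 2)
  P5 needs (1, 0) <= (1, 2) -> finishes; pool += (1, 3) = (2, 5)
  P1 needs (0, 4) <= (2, 5) -> finishes; pool += (1, 0) = (3, 5)
  P0 needs (0, 1) <= (3, 5) -> finishes; pool += (0, 2) = (3, 7)
  P6 needs (0, 3) <= (3, 7) -> finishes; pool += (3, 1) = (6, 8)
  P2 cannot run: need (7, 7) vs free (6, 8) (insufficient R1)
  P7 cannot run: need (7, 2) vs free (6, 8) (insufficient R1)
Permanently blocked: P2 and P7.


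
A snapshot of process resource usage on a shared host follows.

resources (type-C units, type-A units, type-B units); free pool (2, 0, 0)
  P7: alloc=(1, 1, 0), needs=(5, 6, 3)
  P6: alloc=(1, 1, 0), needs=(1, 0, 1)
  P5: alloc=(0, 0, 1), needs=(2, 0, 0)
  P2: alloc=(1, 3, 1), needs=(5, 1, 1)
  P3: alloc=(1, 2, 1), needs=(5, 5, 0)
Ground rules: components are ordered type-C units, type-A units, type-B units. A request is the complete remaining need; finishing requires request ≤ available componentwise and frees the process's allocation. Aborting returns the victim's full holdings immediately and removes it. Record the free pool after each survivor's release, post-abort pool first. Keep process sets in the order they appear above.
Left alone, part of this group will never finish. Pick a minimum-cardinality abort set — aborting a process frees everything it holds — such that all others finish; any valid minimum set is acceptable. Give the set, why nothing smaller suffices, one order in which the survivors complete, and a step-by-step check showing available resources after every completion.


The answer: abort P7 and P2.
Key observation: before aborting P7 and P2, P3 was permanently blocked — no order could ever run it; afterwards it completes at step 3.
Minimality, checking each single-abort alternative: P7 alone leaves P2 blocked (short on type-C units); P6 alone leaves P7 blocked (short on type-C units, type-A units and type-B units); P5 alone leaves P7 blocked (short on type-C units, type-A units and type-B units); P2 alone leaves P7 blocked (short on type-C units, type-A units and type-B units); P3 alone leaves P7 blocked (short on type-C units, type-A units and type-B units).
Survivors finish in the order: P6, P5, P3. Step-by-step check (pool after the aborts first):
  pool = (4, 4, 1)
  P6: need (1, 0, 1) fits (4, 4, 1); releases (1, 1, 0), pool now (5, 5, 1)
  P5: need (2, 0, 0) fits (5, 5, 1); releases (0, 0, 1), pool now (5, 5, 2)
  P3: need (5, 5, 0) fits (5, 5, 2); releases (1, 2, 1), pool now (6, 7, 3)


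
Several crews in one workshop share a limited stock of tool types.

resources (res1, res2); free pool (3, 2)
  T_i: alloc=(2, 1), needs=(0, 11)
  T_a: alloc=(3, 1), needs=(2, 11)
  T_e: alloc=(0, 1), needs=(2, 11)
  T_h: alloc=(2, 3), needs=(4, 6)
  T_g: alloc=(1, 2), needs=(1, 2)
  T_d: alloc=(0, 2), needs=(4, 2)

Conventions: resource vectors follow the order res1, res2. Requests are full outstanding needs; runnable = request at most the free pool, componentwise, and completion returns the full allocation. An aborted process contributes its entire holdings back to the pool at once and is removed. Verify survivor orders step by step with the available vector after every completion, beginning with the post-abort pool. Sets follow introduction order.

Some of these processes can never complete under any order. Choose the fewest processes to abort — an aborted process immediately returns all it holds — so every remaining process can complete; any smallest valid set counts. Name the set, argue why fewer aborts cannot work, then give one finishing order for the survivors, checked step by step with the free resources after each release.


The answer: abort T_a and T_e.
Key observation: the deadlocked T_i becomes finishable only because T_a and T_e released (3, 2); it completes at step 4 below.
No one abort is enough; case by case: T_i alone leaves T_a blocked (short on res2); T_a alone leaves T_i blocked (short on res2); T_e alone leaves T_i blocked (short on res2); T_h alone leaves T_i blocked (short on res2); T_g alone leaves T_i blocked (short on res2); T_d alone leaves T_i blocked (short on res2).
The survivors complete as T_d, T_g, T_h, T_i. Walking it through (starting from the post-abort pool):
  pool = (6, 4)
  T_d needs (4, 2) <= (6, 4) -> finishes; pool += (0, 2) = (6, 6)
  T_g needs (1, 2) <= (6, 6) -> finishes; pool += (1, 2) = (7, 8)
  T_h needs (4, 6) <= (7, 8) -> finishes; pool += (2, 3) = (9, 11)
  T_i needs (0, 11) <= (9, 11) -> finishes; pool += (2, 1) = (11, 12)


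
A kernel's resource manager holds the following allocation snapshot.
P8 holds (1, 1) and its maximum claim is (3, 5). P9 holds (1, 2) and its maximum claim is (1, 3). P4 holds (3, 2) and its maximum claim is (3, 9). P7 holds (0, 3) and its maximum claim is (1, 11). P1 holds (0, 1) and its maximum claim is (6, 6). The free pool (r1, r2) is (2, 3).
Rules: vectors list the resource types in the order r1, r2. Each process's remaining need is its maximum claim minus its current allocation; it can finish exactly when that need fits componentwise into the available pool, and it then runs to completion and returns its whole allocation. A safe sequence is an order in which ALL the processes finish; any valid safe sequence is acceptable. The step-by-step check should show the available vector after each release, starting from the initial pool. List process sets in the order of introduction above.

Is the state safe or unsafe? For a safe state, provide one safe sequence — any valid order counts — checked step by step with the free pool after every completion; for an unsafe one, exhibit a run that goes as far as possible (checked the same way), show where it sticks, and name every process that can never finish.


UNSAFE — no complete ordering exists.
Key observation: after P9, P8 the pool peaks at (4, 6), and each blocked process is short somewhere: P4 on r2; P7 on r2; P1 on r1.
Going as far as possible: P9, P8; after that, nothing fits. Walking it through:
  pool = (2, 3)
  P9: need (0, 1) fits (2, 3); releases (1, 2), pool now (3, 5)
  P8: need (2, 4) fits (3, 5); releases (1, 1), pool now (4, 6)
  blocked: P4 wants (0, 7), pool (4, 6) — not enough r2
  blocked: P7 wants (1, 8), pool (4, 6) — not enough r2
  blocked: P1 wants (6, 5), pool (4, 6) — not enough r1
Permanently blocked: P4, P7 and P1.


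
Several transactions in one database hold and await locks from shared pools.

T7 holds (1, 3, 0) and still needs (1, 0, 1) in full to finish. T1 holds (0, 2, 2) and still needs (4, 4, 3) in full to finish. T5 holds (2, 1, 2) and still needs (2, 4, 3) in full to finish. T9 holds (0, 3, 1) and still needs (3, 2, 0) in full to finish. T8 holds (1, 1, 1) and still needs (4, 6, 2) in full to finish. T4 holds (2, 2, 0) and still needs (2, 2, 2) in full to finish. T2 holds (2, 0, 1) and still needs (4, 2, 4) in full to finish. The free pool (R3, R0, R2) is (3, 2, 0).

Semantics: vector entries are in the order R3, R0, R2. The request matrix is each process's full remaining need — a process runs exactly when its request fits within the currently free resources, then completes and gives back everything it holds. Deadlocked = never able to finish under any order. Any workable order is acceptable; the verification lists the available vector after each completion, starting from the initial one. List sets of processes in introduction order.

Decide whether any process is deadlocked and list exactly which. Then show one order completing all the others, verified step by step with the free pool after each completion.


Deadlocked: T1, T5, T8, T4 and T2.
Key observation: R2 is the bottleneck — with T9, T7 done the pool holds (4, 8, 1), short of every remaining need.
One completion order for the rest: T9, T7. Verifying each step:
  pool = (3, 2, 0)
  run T9 (needs (3, 2, 0), free (3, 2, 0)); after release of (0, 3, 1) the pool is (3, 5, 1)
  run T7 (needs (1, 0, 1), free (3, 5, 1)); after release of (1, 3, 0) the pool is (4, 8, 1)
The stuck group stays short no matter what:
  blocked: T1 wants (4, 4, 3), pool (4, 8, 1) — not enough R2
  blocked: T5 wants (2, 4, 3), pool (4, 8, 1) — not enough R2
  blocked: T8 wants (4, 6, 2), pool (4, 8, 1) — not enough R2
  blocked: T4 wants (2, 2, 2), pool (4, 8, 1) — not enough R2
  blocked: T2 wants (4, 2, 4), pool (4, 8, 1) — not enough R2


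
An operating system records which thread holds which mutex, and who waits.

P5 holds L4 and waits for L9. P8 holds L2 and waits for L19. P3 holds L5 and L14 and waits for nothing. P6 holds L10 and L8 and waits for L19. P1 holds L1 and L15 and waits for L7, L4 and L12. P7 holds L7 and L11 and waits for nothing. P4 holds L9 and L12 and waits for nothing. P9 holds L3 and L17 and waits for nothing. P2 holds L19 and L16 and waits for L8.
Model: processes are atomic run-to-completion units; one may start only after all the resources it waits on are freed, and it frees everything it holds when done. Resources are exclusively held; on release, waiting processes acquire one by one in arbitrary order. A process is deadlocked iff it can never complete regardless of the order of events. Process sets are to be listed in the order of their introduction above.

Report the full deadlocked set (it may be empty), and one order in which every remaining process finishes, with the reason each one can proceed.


Deadlocked: P8, P6 and P2.
Key observation: the waits loop around P2 -> P6 -> P2 with no way out; P8 waits into the deadlock from upstream.
One completion order for the rest: P9, P7, P4, P5, P3, P1.
Check, step by step:
  P9 waits on nothing -> runs at once and releases L3 and L17
  P7 waits on nothing -> runs at once and releases L7 and L11
  P4 waits on nothing -> runs at once and releases L9 and L12
  run P5 (all its waits — L9 — are resolved); releases L4
  P3 waits on nothing -> runs at once and releases L5 and L14
  run P1 (all its waits — L7, L4 and L12 — are resolved); releases L1 and L15


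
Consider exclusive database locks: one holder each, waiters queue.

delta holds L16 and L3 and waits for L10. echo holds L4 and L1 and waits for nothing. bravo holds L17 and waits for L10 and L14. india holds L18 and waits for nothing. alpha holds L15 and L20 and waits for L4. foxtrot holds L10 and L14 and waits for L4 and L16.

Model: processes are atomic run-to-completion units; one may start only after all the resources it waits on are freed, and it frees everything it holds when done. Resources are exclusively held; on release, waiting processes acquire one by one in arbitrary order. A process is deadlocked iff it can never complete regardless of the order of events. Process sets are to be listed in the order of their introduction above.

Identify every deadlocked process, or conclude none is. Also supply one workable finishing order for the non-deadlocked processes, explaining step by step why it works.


The deadlocked set is delta, bravo and foxtrot.
Key observation: the loop delta -> foxtrot -> delta blocks itself forever; bravo waits into the deadlock from upstream.
One completion order for the rest: echo, alpha, india.
Step-by-step check:
  echo waits on nothing -> runs at once and releases L4 and L1
  run alpha (all its waits — L4 — are resolved); releases L15 and L20
  india waits on nothing -> runs at once and releases L18


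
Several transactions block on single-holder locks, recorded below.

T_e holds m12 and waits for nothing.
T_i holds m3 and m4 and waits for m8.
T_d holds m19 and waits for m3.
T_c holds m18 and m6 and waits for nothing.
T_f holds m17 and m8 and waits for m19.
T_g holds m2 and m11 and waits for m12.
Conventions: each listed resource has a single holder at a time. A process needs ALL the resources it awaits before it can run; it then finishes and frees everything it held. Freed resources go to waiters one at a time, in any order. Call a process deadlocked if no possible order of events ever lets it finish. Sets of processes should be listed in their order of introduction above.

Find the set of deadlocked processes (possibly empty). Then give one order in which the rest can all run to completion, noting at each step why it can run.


Deadlocked: T_i, T_d and T_f.
Key observation: the waits loop around T_i -> T_f -> T_d -> T_i with no way out; no other process is dragged down with it.
The rest can finish in the order T_e, T_g, T_c.
Check, step by step:
  run T_e (it waits on nothing); releases m12
  T_g: everything it awaited (m12) is free; runs, freeing m2 and m11
  run T_c (it waits on nothing); releases m18 and m6


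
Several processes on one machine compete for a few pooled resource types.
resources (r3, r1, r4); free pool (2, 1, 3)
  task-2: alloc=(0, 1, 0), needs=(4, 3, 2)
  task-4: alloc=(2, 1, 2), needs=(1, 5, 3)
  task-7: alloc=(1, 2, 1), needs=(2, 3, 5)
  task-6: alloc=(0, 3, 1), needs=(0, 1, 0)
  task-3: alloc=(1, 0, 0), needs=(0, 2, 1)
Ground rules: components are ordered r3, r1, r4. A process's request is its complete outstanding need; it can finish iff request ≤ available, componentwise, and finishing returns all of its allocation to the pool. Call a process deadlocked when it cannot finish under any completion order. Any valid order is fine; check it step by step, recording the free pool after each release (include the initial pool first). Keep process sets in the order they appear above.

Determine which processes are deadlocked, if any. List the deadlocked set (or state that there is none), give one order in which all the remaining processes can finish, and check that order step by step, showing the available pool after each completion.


Deadlocked set: task-2, task-4 and task-7.
Key observation: after task-6, task-3 the pool peaks at (3, 4, 4), and each blocked process is short somewhere: task-2 on r3; task-4 on r1; task-7 on r4.
One completion order for the rest: task-6, task-3. Walking it through:
  pool = (2, 1, 3)
  run task-6 (needs (0, 1, 0), free (2, 1, 3)); after release of (0, 3, 1) the pool is (2, 4, 4)
  run task-3 (needs (0, 2, 1), free (2, 4, 4)); after release of (1, 0, 0) the pool is (3, 4, 4)
None of the blocked processes ever fits:
  blocked: task-2 wants (4, 3, 2), pool (3, 4, 4) — not enough r3
  blocked: task-4 wants (1, 5, 3), pool (3, 4, 4) — not enough r1
  blocked: task-7 wants (2, 3, 5), pool (3, 4, 4) — not enough r4


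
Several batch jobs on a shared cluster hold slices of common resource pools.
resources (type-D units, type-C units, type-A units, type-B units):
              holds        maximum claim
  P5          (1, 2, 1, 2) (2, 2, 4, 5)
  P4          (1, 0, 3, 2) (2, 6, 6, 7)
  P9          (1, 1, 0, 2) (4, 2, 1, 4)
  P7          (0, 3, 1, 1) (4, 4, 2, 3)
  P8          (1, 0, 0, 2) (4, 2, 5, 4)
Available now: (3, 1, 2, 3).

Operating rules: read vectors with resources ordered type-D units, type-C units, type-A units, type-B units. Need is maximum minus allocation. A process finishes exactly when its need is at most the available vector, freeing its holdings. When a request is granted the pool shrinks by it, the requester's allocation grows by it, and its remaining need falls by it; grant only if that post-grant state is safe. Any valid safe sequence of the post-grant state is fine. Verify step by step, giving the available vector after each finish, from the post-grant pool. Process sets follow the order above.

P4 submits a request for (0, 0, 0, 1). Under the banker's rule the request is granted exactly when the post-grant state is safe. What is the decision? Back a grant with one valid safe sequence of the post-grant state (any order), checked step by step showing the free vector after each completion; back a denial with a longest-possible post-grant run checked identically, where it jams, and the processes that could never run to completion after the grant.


GRANT — the state after the grant stays safe, e.g. via P9, P7, P5, P4, P8.
Key observation: the grant leaves (3, 1, 2, 2) free — enough for P9, whose release restarts the cascade.
Verifying the post-grant state step by step:
  pool = (3, 1, 2, 2)
  P9: need (3, 1, 1, 2) fits (3, 1, 2, 2); releases (1, 1, 0, 2), pool now (4, 2, 2, 4)
  P7: need (4, 1, 1, 2) fits (4, 2, 2, 4); releases (0, 3, 1, 1), pool now (4, 5, 3, 5)
  P5: need (1, 0, 3, 3) fits (4, 5, 3, 5); releases (1, 2, 1, 2), pool now (5, 7, 4, 7)
  P4: need (1, 6, 3, 4) fits (5, 7, 4, 7); releases (1, 0, 3, 3), pool now (6, 7, 7, 10)
  P8: need (3, 2, 5, 2) fits (6, 7, 7, 10); releases (1, 0, 0, 2), pool now (7, 7, 7, 12)


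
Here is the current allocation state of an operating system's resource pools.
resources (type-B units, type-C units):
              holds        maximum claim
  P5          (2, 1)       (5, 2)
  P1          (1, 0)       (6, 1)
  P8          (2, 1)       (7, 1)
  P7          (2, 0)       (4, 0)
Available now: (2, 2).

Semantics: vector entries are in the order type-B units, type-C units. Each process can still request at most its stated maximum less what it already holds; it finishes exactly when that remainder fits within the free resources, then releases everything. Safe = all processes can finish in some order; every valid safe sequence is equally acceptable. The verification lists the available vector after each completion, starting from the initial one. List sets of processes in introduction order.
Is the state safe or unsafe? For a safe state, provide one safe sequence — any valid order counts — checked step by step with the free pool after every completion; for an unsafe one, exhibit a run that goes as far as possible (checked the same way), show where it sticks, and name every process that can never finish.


SAFE — a valid safe sequence is P7, P5, P1, P8.
Key observation: the first exact fit in this order is P7 — it needs (2, 0) with (2, 2) free, meeting a requested resource to the last unit.
Step-by-step check:
  pool = (2, 2)
  P7: need (2, 0) fits (2, 2); releases (2, 0), pool now (4, 2)
  P5: need (3, 1) fits (4, 2); releases (2, 1), pool now (6, 3)
  P1: need (5, 1) fits (6, 3); releases (1, 0), pool now (7, 3)
  P8: need (5, 0) fits (7, 3); releases (2, 1), pool now (9, 4)


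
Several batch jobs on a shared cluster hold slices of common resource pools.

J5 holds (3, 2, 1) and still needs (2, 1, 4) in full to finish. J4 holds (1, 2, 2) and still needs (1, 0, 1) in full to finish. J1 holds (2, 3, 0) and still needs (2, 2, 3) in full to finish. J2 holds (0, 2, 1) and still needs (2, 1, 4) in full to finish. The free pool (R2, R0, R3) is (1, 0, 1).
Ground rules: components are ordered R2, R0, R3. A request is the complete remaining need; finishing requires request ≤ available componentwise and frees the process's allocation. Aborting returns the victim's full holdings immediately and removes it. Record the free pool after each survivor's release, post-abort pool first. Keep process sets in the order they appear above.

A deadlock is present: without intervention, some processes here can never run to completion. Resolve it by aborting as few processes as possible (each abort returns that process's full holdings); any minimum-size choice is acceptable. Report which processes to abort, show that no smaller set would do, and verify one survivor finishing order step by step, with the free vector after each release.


Abort J5.
Key observation: J2 was stuck for good until J5 gave back (3, 2, 1); in the order shown it finishes at step 2.
Why nothing smaller works: aborting no one leaves the state deadlocked as given.
The survivors complete as J4, J2, J1. Step-by-step check (starting from the post-abort pool):
  pool = (4, 2, 2)
  J4 needs (1, 0, 1) <= (4, 2, 2) -> finishes; pool += (1, 2, 2) = (5, 4, 4)
  J2 needs (2, 1, 4) <= (5, 4, 4) -> finishes; pool += (0, 2, 1) = (5, 6, 5)
  J1 needs (2, 2, 3) <= (5, 6, 5) -> finishes; pool += (2, 3, 0) = (7, 9, 5)


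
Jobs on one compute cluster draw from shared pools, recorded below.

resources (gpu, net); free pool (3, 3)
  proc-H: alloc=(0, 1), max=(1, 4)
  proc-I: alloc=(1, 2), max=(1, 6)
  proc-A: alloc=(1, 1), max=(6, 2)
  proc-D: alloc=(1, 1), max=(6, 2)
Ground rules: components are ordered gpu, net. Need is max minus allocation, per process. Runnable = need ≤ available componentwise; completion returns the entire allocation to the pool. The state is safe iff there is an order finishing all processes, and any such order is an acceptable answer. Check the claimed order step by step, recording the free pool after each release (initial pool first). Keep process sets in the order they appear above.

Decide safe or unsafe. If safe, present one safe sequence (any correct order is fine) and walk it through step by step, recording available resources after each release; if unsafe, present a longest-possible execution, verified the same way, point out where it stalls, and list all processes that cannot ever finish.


UNSAFE — no complete ordering exists.
Key observation: once proc-H, proc-I finish, the pool peaks at (4, 6) — and every remaining process still needs more gpu than that.
The run proc-H, proc-I cannot be extended any further. Check, step by step:
  pool = (3, 3)
  run proc-H (needs (1, 3), free (3, 3)); after release of (0, 1) the pool is (3, 4)
  run proc-I (needs (0, 4), free (3, 4)); after release of (1, 2) the pool is (4, 6)
  proc-A still needs (5, 1) but only (4, 6) is free — short on gpu
  proc-D still needs (5, 1) but only (4, 6) is free — short on gpu
Permanently blocked: proc-A and proc-D.


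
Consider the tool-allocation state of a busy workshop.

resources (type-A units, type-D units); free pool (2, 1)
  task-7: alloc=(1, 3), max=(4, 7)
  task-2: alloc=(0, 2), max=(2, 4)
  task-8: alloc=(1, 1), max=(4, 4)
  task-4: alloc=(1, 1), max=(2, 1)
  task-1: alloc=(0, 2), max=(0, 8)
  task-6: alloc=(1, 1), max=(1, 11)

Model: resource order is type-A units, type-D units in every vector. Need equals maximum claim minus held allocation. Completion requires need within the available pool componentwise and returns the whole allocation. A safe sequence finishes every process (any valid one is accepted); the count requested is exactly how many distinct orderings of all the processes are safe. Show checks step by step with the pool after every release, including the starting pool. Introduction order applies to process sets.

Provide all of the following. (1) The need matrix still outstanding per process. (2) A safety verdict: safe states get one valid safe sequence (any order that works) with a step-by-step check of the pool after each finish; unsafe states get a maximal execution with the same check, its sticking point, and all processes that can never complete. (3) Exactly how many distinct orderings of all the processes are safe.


(1) Remaining need (order type-A units, type-D units):
  task-7: (3, 4)
  task-2: (2, 2)
  task-8: (3, 3)
  task-4: (1, 0)
  task-1: (0, 6)
  task-6: (0, 10)
(2) The state is SAFE; one workable sequence: task-4, task-2, task-8, task-7, task-1, task-6.
Key observation: at task-2 the run first touches a limit — (2, 2) against (3, 2), exact on a resource it actually requests.
Check, step by step:
  pool = (2, 1)
  task-4 needs (1, 0) <= (2, 1) -> finishes; pool += (1, 1) = (3, 2)
  task-2 needs (2, 2) <= (3, 2) -> finishes; pool += (0, 2) = (3, 4)
  task-8 needs (3, 3) <= (3, 4) -> finishes; pool += (1, 1) = (4, 5)
  task-7 needs (3, 4) <= (4, 5) -> finishes; pool += (1, 3) = (5, 8)
  task-1 needs (0, 6) <= (5, 8) -> finishes; pool += (0, 2) = (5, 10)
  task-6 needs (0, 10) <= (5, 10) -> finishes; pool += (1, 1) = (6, 11)
(3) Exactly 3 of the possible complete orderings are safe sequences.


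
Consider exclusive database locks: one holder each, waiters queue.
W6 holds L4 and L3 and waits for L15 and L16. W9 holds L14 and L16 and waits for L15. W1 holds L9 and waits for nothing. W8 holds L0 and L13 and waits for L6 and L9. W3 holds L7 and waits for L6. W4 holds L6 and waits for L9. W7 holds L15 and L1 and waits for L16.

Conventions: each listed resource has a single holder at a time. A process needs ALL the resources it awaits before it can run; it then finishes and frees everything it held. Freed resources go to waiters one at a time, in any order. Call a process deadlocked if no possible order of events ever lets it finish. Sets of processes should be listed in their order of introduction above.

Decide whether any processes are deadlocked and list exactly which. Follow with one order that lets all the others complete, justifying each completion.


Deadlocked set: W6, W9 and W7.
Key observation: W9 -> W7 -> W9 is a circular wait — nothing in it can go first; W6 waits into the deadlock from upstream.
One completion order for the rest: W1, W4, W8, W3.
Verifying each step:
  run W1 (it waits on nothing); releases L9
  run W4 (all its waits — L9 — are resolved); releases L6
  run W8 (all its waits — L6 and L9 — are resolved); releases L0 and L13
  run W3 (all its waits — L6 — are resolved); releases L7


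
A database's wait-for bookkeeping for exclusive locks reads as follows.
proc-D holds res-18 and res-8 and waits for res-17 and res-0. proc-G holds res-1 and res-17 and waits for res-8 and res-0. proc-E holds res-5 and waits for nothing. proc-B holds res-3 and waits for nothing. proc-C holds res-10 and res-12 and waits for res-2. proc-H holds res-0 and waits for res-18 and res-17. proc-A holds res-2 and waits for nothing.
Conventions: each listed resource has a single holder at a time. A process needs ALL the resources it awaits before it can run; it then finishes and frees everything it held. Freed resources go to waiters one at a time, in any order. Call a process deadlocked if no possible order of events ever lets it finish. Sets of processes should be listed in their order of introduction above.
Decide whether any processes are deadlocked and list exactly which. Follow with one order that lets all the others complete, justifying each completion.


Deadlocked: proc-D, proc-G and proc-H.
Key observation: along proc-D -> proc-G -> proc-D, each member waits on what the next one holds — a deadlock; proc-H is caught in further circular waits.
The rest can finish in the order proc-E, proc-A, proc-C, proc-B.
Step-by-step check:
  proc-E: no waits; runs immediately, freeing res-5
  proc-A: no waits; runs immediately, freeing res-2
  proc-C waits on res-2 — all released -> runs and releases res-10 and res-12
  proc-B: no waits; runs immediately, freeing res-3


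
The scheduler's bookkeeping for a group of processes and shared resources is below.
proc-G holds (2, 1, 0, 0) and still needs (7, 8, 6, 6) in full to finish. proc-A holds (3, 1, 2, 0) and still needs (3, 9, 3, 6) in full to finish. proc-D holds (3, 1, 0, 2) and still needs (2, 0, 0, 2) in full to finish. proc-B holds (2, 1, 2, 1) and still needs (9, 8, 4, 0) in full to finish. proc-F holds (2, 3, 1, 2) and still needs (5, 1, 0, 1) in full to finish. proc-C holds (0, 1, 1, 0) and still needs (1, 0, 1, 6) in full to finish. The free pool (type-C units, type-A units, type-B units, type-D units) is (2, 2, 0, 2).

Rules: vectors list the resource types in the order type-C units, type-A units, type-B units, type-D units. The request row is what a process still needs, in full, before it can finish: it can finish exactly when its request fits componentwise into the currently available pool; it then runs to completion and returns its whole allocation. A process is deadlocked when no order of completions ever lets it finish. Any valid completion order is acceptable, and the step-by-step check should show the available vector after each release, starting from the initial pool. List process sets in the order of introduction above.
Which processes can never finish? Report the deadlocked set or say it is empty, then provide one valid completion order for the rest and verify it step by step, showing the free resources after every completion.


The deadlocked set is proc-G, proc-A and proc-B.
Key observation: the wall is type-A units: completing proc-D, proc-F, proc-C brings the pool only to (7, 7, 2, 6), and all the rest need more.
One completion order for the rest: proc-D, proc-F, proc-C. Verifying each step:
  pool = (2, 2, 0, 2)
  proc-D needs (2, 0, 0, 2) <= (2, 2, 0, 2) -> finishes; pool += (3, 1, 0, 2) = (5, 3, 0, 4)
  proc-F needs (5, 1, 0, 1) <= (5, 3, 0, 4) -> finishes; pool += (2, 3, 1, 2) = (7, 6, 1, 6)
  proc-C needs (1, 0, 1, 6) <= (7, 6, 1, 6) -> finishes; pool += (0, 1, 1, 0) = (7, 7, 2, 6)
The stuck group stays short no matter what:
  proc-G cannot run: need (7, 8, 6, 6) vs free (7, 7, 2, 6) (insufficient type-A units and type-B units)
  proc-A cannot run: need (3, 9, 3, 6) vs free (7, 7, 2, 6) (insufficient type-A units and type-B units)
  proc-B cannot run: need (9, 8, 4, 0) vs free (7, 7, 2, 6) (insufficient type-C units, type-A units and type-B units)


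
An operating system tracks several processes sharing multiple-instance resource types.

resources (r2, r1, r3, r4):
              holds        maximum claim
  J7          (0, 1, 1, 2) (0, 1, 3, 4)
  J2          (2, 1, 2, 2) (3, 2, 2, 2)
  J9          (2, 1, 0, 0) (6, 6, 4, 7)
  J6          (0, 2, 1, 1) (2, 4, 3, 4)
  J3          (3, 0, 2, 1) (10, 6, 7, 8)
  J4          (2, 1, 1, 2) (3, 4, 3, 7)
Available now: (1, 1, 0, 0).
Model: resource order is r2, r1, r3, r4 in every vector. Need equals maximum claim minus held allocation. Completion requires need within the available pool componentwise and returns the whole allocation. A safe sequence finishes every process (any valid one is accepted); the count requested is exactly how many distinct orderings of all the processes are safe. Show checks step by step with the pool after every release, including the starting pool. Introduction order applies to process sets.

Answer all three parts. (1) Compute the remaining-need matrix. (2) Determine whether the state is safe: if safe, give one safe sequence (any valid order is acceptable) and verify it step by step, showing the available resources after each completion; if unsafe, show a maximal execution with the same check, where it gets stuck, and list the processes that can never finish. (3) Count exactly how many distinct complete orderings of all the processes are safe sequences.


(1) Outstanding need per process (order r2, r1, r3, r4):
  J7: (0, 0, 2, 2)
  J2: (1, 1, 0, 0)
  J9: (4, 5, 4, 7)
  J6: (2, 2, 2, 3)
  J3: (7, 6, 5, 7)
  J4: (1, 3, 2, 5)
(2) SAFE. One safe sequence: J2, J7, J6, J4, J9, J3.
Key observation: J2 marks the first exact bind of the order: its need (1, 1, 0, 0) fits the free (1, 1, 0, 0) with zero slack on a requested resource.
Step-by-step check:
  pool = (1, 1, 0, 0)
  J2 needs (1, 1, 0, 0) <= (1, 1, 0, 0) -> finishes; pool += (2, 1, 2, 2) = (3, 2, 2, 2)
  J7 needs (0, 0, 2, 2) <= (3, 2, 2, 2) -> finishes; pool += (0, 1, 1, 2) = (3, 3, 3, 4)
  J6 needs (2, 2, 2, 3) <= (3, 3, 3, 4) -> finishes; pool += (0, 2, 1, 1) = (3, 5, 4, 5)
  J4 needs (1, 3, 2, 5) <= (3, 5, 4, 5) -> finishes; pool += (2, 1, 1, 2) = (5, 6, 5, 7)
  J9 needs (4, 5, 4, 7) <= (5, 6, 5, 7) -> finishes; pool += (2, 1, 0, 0) = (7, 7, 5, 7)
  J3 needs (7, 6, 5, 7) <= (7, 7, 5, 7) -> finishes; pool += (3, 0, 2, 1) = (10, 7, 7, 8)
(3) Precisely 1 of the possible complete orderings is a safe sequence.


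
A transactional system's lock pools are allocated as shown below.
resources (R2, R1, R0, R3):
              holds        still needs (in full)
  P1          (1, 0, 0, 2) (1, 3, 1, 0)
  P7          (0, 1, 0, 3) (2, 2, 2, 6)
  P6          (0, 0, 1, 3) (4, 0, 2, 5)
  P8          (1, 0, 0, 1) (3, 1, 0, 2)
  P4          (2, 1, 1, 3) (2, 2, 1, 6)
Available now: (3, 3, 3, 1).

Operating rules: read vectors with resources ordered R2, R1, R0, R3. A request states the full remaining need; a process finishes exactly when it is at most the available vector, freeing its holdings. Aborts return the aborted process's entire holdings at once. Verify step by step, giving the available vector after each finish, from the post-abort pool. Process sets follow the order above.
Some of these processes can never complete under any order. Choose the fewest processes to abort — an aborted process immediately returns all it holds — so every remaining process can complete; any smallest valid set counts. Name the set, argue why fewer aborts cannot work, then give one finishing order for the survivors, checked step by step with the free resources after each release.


Minimum abort set: P7.
Key observation: P6 could never have finished before the abort; with (0, 1, 0, 3) returned by P7, it fits at step 2.
Minimality: the empty abort set fails — the state is deadlocked as it stands.
Survivors finish in the order: P8, P6, P4, P1. Check, step by step (pool after the aborts first):
  pool = (3, 4, 3, 4)
  P8 needs (3, 1, 0, 2) <= (3, 4, 3, 4) -> finishes; pool += (1, 0, 0, 1) = (4, 4, 3, 5)
  P6 needs (4, 0, 2, 5) <= (4, 4, 3, 5) -> finishes; pool += (0, 0, 1, 3) = (4, 4, 4, 8)
  P4 needs (2, 2, 1, 6) <= (4, 4, 4, 8) -> finishes; pool += (2, 1, 1, 3) = (6, 5, 5, 11)
  P1 needs (1, 3, 1, 0) <= (6, 5, 5, 11) -> finishes; pool += (1, 0, 0, 2) = (7, 5, 5, 13)
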